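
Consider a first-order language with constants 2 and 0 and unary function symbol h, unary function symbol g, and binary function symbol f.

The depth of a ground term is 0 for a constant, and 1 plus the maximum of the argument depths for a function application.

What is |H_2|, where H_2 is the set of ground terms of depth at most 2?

122

Count level by level. With function symbols h/1, g/1, f/2, the terms of depth ≤ k are the 2 constants together with each function applied to depth-≤(k−1) tuples, so N_k = 2 + N_{k-1} + N_{k-1} + N_{k-1}^2.
N_0 = 2
N_1 = 2 + 2 + 2 + 2^2 = 10
N_2 = 2 + 10 + 10 + 10^2 = 122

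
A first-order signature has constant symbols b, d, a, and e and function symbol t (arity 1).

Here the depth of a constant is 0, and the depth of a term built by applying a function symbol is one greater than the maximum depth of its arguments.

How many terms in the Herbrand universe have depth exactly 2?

4

Let N_k count ground terms of depth at most k. Each non-constant term of depth ≤ k is some function symbol applied to depth-≤(k−1) arguments, giving N_k = 4 + N_{k-1}.
N_0 = 4
N_1 = 4 + 4 = 8
N_2 = 4 + 8 = 12
Terms of depth exactly 2: N_2 − N_1 = 12 − 8 = 4.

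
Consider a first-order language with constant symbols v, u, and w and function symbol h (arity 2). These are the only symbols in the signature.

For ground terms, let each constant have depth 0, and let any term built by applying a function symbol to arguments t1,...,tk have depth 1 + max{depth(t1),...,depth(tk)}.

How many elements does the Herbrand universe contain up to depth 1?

12

Let N_k count ground terms of depth at most k. Each non-constant term of depth ≤ k is some function symbol applied to depth-≤(k−1) arguments, giving N_k = 3 + N_{k-1}^2.
N_0 = 3
N_1 = 3 + 3^2 = 12
Explicitly: v, u, w, h(v, v), h(v, u), h(v, w), h(u, v), h(u, u), h(u, w), h(w, v), h(w, u), h(w, w).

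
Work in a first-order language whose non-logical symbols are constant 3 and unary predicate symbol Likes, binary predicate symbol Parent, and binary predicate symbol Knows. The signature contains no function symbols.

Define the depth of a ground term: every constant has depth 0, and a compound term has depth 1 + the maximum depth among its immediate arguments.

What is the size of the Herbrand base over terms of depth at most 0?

3

First count ground terms of depth ≤ 0.
With no function symbols every ground term is a constant, so there is exactly 1 ground term at every depth bound.
N_0 = 1
Explicitly: 3.
So |H| = 1.
A ground atom is a predicate applied to a tuple of terms from H, so the count is the sum over predicates of |H|^arity:
  Likes: 1;  Parent: 1^2 = 1;  Knows: 1^2 = 1
Total ground atoms: 1 + 1 + 1 = 3.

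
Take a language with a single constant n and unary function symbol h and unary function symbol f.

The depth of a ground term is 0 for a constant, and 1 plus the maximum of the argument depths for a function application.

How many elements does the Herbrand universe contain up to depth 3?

Count level by level. With function symbols h/1, f/1, the terms of depth ≤ k are the 1 constant together with each function applied to depth-≤(k−1) tuples, so N_k = 1 + N_{k-1} + N_{k-1}.
N_0 = 1
N_1 = 1 + 1 + 1 = 3
N_2 = 1 + 3 + 3 = 7
N_3 = 1 + 7 + 7 = 15

15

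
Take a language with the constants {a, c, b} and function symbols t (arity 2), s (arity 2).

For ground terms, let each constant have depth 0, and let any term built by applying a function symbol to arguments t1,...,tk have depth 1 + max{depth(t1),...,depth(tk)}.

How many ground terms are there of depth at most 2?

885

If N_k denotes the number of depth-≤k ground terms, the 3 constants give N_0 = 3, and each function symbol of arity r contributes N_{k-1}^r new terms at level k: N_k = 3 + N_{k-1}^2 + N_{k-1}^2.
N_0 = 3
N_1 = 3 + 3^2 + 3^2 = 21
N_2 = 3 + 21^2 + 21^2 = 885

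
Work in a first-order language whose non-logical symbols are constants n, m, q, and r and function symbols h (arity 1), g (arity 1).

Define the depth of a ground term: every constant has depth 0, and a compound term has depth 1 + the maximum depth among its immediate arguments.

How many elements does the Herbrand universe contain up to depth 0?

Count level by level. With function symbols h/1, g/1, the terms of depth ≤ k are the 4 constants together with each function applied to depth-≤(k−1) tuples, so N_k = 4 + N_{k-1} + N_{k-1}.
N_0 = 4
Explicitly: n, m, q, r.

4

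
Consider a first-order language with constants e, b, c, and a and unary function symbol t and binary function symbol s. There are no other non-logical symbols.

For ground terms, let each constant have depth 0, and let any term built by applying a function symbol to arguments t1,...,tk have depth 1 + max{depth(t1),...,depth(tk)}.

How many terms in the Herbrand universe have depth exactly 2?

580

Count level by level. With function symbols t/1, s/2, the terms of depth ≤ k are the 4 constants together with each function applied to depth-≤(k−1) tuples, so N_k = 4 + N_{k-1} + N_{k-1}^2.
N_0 = 4
N_1 = 4 + 4 + 4^2 = 24
N_2 = 4 + 24 + 24^2 = 604
Terms of depth exactly 2: N_2 − N_1 = 604 − 24 = 580.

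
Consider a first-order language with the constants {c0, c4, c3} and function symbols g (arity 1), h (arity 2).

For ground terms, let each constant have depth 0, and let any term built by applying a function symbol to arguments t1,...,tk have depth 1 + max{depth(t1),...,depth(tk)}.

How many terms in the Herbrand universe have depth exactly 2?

228

Let N_k count ground terms of depth at most k. Each non-constant term of depth ≤ k is some function symbol applied to depth-≤(k−1) arguments, giving N_k = 3 + N_{k-1} + N_{k-1}^2.
N_0 = 3
N_1 = 3 + 3 + 3^2 = 15
N_2 = 3 + 15 + 15^2 = 243
Terms of depth exactly 2: N_2 − N_1 = 243 − 15 = 228.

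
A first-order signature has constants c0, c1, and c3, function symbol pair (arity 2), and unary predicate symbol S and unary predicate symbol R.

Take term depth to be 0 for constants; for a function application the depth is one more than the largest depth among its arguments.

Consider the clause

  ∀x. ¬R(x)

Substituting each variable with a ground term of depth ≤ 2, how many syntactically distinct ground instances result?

147

Ground terms of depth ≤ 2:
  Write N_k for the number of ground terms of depth ≤ k. A term of depth ≤ k is either a constant or a function symbol applied to arguments of depth ≤ k−1, so N_k = 3 + N_{k-1}^2.
  N_0 = 3
  N_1 = 3 + 3^2 = 12
  N_2 = 3 + 12^2 = 147
So there are 147 ground terms available for substitution.
The clause has 1 distinct variable (x), which appears in the body. In the free term algebra distinct substitutions yield syntactically distinct ground instances.
Number of ground instances = 147.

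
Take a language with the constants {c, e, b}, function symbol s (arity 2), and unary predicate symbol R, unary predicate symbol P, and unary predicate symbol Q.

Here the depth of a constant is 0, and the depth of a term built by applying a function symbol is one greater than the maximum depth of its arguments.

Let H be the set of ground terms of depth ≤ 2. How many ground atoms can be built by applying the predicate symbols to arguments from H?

First count ground terms of depth ≤ 2.
Let N_k count ground terms of depth at most k. Each non-constant term of depth ≤ k is some function symbol applied to depth-≤(k−1) arguments, giving N_k = 3 + N_{k-1}^2.
N_0 = 3
N_1 = 3 + 3^2 = 12
N_2 = 3 + 12^2 = 147
So |H| = 147.
Ground atoms are formed by filling each argument slot of a predicate with a term from H, so an r-ary predicate gives |H|^r atoms:
  R: 147;  P: 147;  Q: 147
Total ground atoms: 147 + 147 + 147 = 441.

441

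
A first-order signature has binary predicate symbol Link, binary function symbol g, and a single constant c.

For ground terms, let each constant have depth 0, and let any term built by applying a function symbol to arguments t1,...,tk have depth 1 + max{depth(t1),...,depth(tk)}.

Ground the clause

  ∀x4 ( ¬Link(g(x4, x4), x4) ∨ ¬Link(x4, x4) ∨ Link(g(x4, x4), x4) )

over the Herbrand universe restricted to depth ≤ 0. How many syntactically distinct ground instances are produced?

1

Ground terms of depth ≤ 0:
  Let N_k count ground terms of depth at most k. Each non-constant term of depth ≤ k is some function symbol applied to depth-≤(k−1) arguments, giving N_k = 1 + N_{k-1}^2.
  N_0 = 1
  Explicitly: c.
So there is exactly 1 ground term available for substitution.
There is 1 variable to instantiate (x4),  occurring in at least one literal, so different choices give different ground instances.
Number of ground instances = 1.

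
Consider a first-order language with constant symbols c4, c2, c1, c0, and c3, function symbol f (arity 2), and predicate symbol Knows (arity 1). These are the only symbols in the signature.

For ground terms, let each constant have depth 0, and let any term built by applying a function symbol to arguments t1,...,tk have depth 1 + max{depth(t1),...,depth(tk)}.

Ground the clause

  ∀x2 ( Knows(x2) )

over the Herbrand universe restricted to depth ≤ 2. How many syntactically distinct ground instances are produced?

905

Ground terms of depth ≤ 2:
  If N_k denotes the number of depth-≤k ground terms, the 5 constants give N_0 = 5, and each function symbol of arity r contributes N_{k-1}^r new terms at level k: N_k = 5 + N_{k-1}^2.
  N_0 = 5
  N_1 = 5 + 5^2 = 30
  N_2 = 5 + 30^2 = 905
So there are 905 ground terms available for substitution.
There is 1 variable to instantiate (x2),  occurring in at least one literal, so different choices give different ground instances.
Number of ground instances = 905.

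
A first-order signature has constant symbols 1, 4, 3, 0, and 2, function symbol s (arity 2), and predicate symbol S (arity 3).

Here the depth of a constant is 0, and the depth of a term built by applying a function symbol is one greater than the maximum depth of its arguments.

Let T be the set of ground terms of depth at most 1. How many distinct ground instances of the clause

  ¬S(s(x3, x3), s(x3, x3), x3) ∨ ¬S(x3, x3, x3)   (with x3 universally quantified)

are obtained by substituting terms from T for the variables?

Ground terms of depth ≤ 1:
  Write N_k for the number of ground terms of depth ≤ k. A term of depth ≤ k is either a constant or a function symbol applied to arguments of depth ≤ k−1, so N_k = 5 + N_{k-1}^2.
  N_0 = 5
  N_1 = 5 + 5^2 = 30
So there are 30 ground terms available for substitution.
There is 1 variable to instantiate (x3),  occurring in at least one literal, so different choices give different ground instances.
Number of ground instances = 30.

30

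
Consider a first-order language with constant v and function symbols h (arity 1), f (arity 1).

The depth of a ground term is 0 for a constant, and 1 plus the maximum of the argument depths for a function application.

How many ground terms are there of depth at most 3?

15

Let N_k = |{terms of depth ≤ k}|. Then N_0 = 1 and N_k = 1 + N_{k-1} + N_{k-1} for k ≥ 1 (one summand per function symbol, arity giving the exponent).
N_0 = 1
N_1 = 1 + 1 + 1 = 3
N_2 = 1 + 3 + 3 = 7
N_3 = 1 + 7 + 7 = 15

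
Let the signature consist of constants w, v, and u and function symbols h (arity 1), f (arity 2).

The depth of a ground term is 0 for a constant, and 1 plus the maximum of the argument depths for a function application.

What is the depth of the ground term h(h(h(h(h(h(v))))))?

6

depth(h(v)) = 1 + depth(v) = 1 + 0 = 1
depth(h(h(v))) = 1 + depth(h(v)) = 1 + 1 = 2
depth(h(h(h(v)))) = 1 + depth(h(h(v))) = 1 + 2 = 3
depth(h(h(h(h(v))))) = 1 + depth(h(h(h(v)))) = 1 + 3 = 4
depth(h(h(h(h(h(v)))))) = 1 + depth(h(h(h(h(v))))) = 1 + 4 = 5
depth(h(h(h(h(h(h(v))))))) = 1 + depth(h(h(h(h(h(v)))))) = 1 + 5 = 6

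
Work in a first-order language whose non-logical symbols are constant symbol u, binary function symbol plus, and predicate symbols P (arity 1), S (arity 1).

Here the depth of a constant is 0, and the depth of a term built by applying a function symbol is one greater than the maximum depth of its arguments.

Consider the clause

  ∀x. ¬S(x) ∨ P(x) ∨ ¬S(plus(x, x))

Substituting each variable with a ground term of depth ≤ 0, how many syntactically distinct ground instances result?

Ground terms of depth ≤ 0:
  Count level by level. With function symbols plus/2, the terms of depth ≤ k are the 1 constant together with each function applied to depth-≤(k−1) tuples, so N_k = 1 + N_{k-1}^2.
  N_0 = 1
  Explicitly: u.
So there is exactly 1 ground term available for substitution.
The variable x ranges independently over the available ground terms, and distinct assignments produce distinct instances.
Number of ground instances = 1.

1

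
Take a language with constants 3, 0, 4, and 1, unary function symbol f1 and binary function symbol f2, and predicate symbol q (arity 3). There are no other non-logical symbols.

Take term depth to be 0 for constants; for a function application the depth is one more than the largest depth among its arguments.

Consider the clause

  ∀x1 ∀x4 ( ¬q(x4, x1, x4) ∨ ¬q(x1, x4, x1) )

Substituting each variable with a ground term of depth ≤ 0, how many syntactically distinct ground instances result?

16

Ground terms of depth ≤ 0:
  Write N_k for the number of ground terms of depth ≤ k. A term of depth ≤ k is either a constant or a function symbol applied to arguments of depth ≤ k−1, so N_k = 4 + N_{k-1} + N_{k-1}^2.
  N_0 = 4
So there are 4 ground terms available for substitution.
There are 2 variables to instantiate (x1, x4), each occurring in at least one literal, so different choices give different ground instances.
Number of ground instances = 4^2 = 16.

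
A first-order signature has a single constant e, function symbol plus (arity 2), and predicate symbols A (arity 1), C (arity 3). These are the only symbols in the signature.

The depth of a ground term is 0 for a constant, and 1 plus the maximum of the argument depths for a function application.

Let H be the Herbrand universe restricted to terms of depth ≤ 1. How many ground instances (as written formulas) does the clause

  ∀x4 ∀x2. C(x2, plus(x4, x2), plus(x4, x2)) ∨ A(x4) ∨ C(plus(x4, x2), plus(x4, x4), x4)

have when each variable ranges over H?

4

Ground terms of depth ≤ 1:
  Let N_k = |{terms of depth ≤ k}|. Then N_0 = 1 and N_k = 1 + N_{k-1}^2 for k ≥ 1 (one summand per function symbol, arity giving the exponent).
  N_0 = 1
  N_1 = 1 + 1^2 = 2
So there are 2 ground terms available for substitution.
There are 2 variables to instantiate (x4, x2), each occurring in at least one literal, so different choices give different ground instances.
Number of ground instances = 2^2 = 4.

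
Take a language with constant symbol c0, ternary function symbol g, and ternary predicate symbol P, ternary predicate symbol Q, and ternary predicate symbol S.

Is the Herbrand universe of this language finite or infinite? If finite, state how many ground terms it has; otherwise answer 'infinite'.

infinite

The signature has at least one function symbol (g, arity 3) and at least one constant (c0).
Iterating g gives infinitely many distinct ground terms: c0, g(c0, c0, c0), g(g(c0, c0, c0), g(c0, c0, c0), g(c0, c0, c0)), ...
So the Herbrand universe is infinite.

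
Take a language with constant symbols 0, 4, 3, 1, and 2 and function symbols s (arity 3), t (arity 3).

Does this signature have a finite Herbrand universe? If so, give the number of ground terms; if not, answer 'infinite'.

infinite

The signature has at least one function symbol (s, arity 3) and at least one constant (0).
Iterating s gives infinitely many distinct ground terms: 0, s(0, 0, 0), s(s(0, 0, 0), s(0, 0, 0), s(0, 0, 0)), ...
So the Herbrand universe is infinite.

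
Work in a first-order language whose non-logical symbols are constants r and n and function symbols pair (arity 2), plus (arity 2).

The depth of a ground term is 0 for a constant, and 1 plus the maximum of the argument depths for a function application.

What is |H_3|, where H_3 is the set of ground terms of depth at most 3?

Count level by level. With function symbols pair/2, plus/2, the terms of depth ≤ k are the 2 constants together with each function applied to depth-≤(k−1) tuples, so N_k = 2 + N_{k-1}^2 + N_{k-1}^2.
N_0 = 2
N_1 = 2 + 2^2 + 2^2 = 10
N_2 = 2 + 10^2 + 10^2 = 202
N_3 = 2 + 202^2 + 202^2 = 81610

81610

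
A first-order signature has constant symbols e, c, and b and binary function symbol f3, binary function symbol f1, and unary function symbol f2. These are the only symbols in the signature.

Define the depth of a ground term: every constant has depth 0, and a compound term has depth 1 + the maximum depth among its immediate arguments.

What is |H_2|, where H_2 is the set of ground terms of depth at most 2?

Let N_k = |{terms of depth ≤ k}|. Then N_0 = 3 and N_k = 3 + N_{k-1}^2 + N_{k-1}^2 + N_{k-1} for k ≥ 1 (one summand per function symbol, arity giving the exponent).
N_0 = 3
N_1 = 3 + 3^2 + 3^2 + 3 = 24
N_2 = 3 + 24^2 + 24^2 + 24 = 1179

1179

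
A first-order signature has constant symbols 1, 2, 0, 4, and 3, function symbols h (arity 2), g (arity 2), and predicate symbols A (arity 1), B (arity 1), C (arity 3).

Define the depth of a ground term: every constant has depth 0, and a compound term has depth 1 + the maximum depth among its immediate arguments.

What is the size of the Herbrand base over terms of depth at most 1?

166485

First count ground terms of depth ≤ 1.
Count level by level. With function symbols h/2, g/2, the terms of depth ≤ k are the 5 constants together with each function applied to depth-≤(k−1) tuples, so N_k = 5 + N_{k-1}^2 + N_{k-1}^2.
N_0 = 5
N_1 = 5 + 5^2 + 5^2 = 55
So |H| = 55.
For each predicate symbol, the number of ground atoms is |H| raised to its arity; summing:
  A: 55;  B: 55;  C: 55^3 = 166375
Total ground atoms: 55 + 55 + 166375 = 166485.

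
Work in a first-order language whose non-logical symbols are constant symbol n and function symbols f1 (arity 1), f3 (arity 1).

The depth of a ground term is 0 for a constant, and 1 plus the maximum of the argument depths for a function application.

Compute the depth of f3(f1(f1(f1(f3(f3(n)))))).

6

depth(f3(n)) = 1 + depth(n) = 1 + 0 = 1
depth(f3(f3(n))) = 1 + depth(f3(n)) = 1 + 1 = 2
depth(f1(f3(f3(n)))) = 1 + depth(f3(f3(n))) = 1 + 2 = 3
depth(f1(f1(f3(f3(n))))) = 1 + depth(f1(f3(f3(n)))) = 1 + 3 = 4
depth(f1(f1(f1(f3(f3(n)))))) = 1 + depth(f1(f1(f3(f3(n))))) = 1 + 4 = 5
depth(f3(f1(f1(f1(f3(f3(n))))))) = 1 + depth(f1(f1(f1(f3(f3(n)))))) = 1 + 5 = 6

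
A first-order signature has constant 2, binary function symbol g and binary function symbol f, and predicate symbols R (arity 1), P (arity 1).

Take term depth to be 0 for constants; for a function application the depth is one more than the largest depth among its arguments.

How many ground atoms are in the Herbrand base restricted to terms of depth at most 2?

First count ground terms of depth ≤ 2.
Let N_k = |{terms of depth ≤ k}|. Then N_0 = 1 and N_k = 1 + N_{k-1}^2 + N_{k-1}^2 for k ≥ 1 (one summand per function symbol, arity giving the exponent).
N_0 = 1
N_1 = 1 + 1^2 + 1^2 = 3
N_2 = 1 + 3^2 + 3^2 = 19
So |H| = 19.
Ground atoms are formed by filling each argument slot of a predicate with a term from H, so an r-ary predicate gives |H|^r atoms:
  R: 19;  P: 19
Total ground atoms: 19 + 19 = 38.

38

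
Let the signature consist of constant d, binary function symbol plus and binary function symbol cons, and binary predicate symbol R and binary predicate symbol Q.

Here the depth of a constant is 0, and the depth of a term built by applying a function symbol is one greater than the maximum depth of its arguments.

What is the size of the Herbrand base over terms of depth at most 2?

722

First count ground terms of depth ≤ 2.
Let N_k = |{terms of depth ≤ k}|. Then N_0 = 1 and N_k = 1 + N_{k-1}^2 + N_{k-1}^2 for k ≥ 1 (one summand per function symbol, arity giving the exponent).
N_0 = 1
N_1 = 1 + 1^2 + 1^2 = 3
N_2 = 1 + 3^2 + 3^2 = 19
So |H| = 19.
Each predicate of arity r yields |H|^r ground atoms (one per choice of an r-tuple from H):
  R: 19^2 = 361;  Q: 19^2 = 361
Total ground atoms: 361 + 361 = 722.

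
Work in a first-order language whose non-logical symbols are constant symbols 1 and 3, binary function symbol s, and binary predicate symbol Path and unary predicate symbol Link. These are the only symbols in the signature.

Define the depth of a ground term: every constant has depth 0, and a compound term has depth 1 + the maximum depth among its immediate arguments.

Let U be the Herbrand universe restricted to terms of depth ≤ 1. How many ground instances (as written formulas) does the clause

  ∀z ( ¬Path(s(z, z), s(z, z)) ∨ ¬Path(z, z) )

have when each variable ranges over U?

Ground terms of depth ≤ 1:
  Write N_k for the number of ground terms of depth ≤ k. A term of depth ≤ k is either a constant or a function symbol applied to arguments of depth ≤ k−1, so N_k = 2 + N_{k-1}^2.
  N_0 = 2
  N_1 = 2 + 2^2 = 6
  Explicitly: 1, 3, s(1, 1), s(1, 3), s(3, 1), s(3, 3).
So there are 6 ground terms available for substitution.
The clause has 1 distinct variable (z), which appears in the body. In the free term algebra distinct substitutions yield syntactically distinct ground instances.
Number of ground instances = 6.

6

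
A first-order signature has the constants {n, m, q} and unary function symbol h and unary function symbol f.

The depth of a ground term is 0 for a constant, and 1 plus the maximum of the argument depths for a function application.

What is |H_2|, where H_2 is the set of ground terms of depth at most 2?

21

If N_k denotes the number of depth-≤k ground terms, the 3 constants give N_0 = 3, and each function symbol of arity r contributes N_{k-1}^r new terms at level k: N_k = 3 + N_{k-1} + N_{k-1}.
N_0 = 3
N_1 = 3 + 3 + 3 = 9
N_2 = 3 + 9 + 9 = 21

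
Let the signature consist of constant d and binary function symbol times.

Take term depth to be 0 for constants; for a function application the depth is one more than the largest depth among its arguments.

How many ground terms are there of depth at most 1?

2

Count level by level. With function symbols times/2, the terms of depth ≤ k are the 1 constant together with each function applied to depth-≤(k−1) tuples, so N_k = 1 + N_{k-1}^2.
N_0 = 1
N_1 = 1 + 1^2 = 2
Explicitly: d, times(d, d).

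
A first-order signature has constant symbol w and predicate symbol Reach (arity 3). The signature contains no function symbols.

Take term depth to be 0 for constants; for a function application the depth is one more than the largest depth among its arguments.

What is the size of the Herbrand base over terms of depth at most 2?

1

First count ground terms of depth ≤ 2.
With no function symbols every ground term is a constant, so there is exactly 1 ground term at every depth bound.
N_0 = 1
N_1 = 1
N_2 = 1
So |H| = 1.
A ground atom is a predicate applied to a tuple of terms from H, so the count is the sum over predicates of |H|^arity:
  Reach: 1^3 = 1
Total ground atoms: 1.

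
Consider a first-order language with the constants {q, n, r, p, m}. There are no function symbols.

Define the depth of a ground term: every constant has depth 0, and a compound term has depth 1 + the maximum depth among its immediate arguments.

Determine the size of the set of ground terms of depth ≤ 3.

With no function symbols every ground term is a constant, so there are exactly 5 ground terms at every depth bound.
N_0 = 5
N_1 = 5
N_2 = 5
N_3 = 5

5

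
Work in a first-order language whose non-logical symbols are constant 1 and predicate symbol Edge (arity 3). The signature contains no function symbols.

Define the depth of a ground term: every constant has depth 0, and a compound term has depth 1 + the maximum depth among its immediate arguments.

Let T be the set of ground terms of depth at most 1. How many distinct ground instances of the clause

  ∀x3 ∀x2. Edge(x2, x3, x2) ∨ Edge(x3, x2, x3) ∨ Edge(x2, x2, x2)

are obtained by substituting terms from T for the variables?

Ground terms of depth ≤ 1:
  With no function symbols every ground term is a constant, so there is exactly 1 ground term at every depth bound.
  N_0 = 1
  N_1 = 1
  Explicitly: 1.
So there is exactly 1 ground term available for substitution.
The clause has 2 distinct variables (x3, x2), each appearing in the body. In the free term algebra distinct substitutions yield syntactically distinct ground instances.
Number of ground instances = 1^2 = 1.

1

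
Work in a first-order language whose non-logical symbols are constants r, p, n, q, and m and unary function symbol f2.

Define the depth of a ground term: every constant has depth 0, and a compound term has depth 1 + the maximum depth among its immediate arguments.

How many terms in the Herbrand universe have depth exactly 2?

5

Let N_k = |{terms of depth ≤ k}|. Then N_0 = 5 and N_k = 5 + N_{k-1} for k ≥ 1 (one summand per function symbol, arity giving the exponent).
N_0 = 5
N_1 = 5 + 5 = 10
N_2 = 5 + 10 = 15
Terms of depth exactly 2: N_2 − N_1 = 15 − 10 = 5.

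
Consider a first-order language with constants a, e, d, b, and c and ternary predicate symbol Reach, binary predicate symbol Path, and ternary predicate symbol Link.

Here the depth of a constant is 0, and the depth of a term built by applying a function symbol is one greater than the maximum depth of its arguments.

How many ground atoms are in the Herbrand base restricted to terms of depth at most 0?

First count ground terms of depth ≤ 0.
With no function symbols every ground term is a constant, so there are exactly 5 ground terms at every depth bound.
N_0 = 5
So |H| = 5.
A ground atom is a predicate applied to a tuple of terms from H, so the count is the sum over predicates of |H|^arity:
  Reach: 5^3 = 125;  Path: 5^2 = 25;  Link: 5^3 = 125
Total ground atoms: 125 + 25 + 125 = 275.

275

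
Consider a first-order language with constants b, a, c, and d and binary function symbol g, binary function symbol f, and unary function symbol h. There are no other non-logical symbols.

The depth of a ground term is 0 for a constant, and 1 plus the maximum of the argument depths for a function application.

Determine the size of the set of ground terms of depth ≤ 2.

3244

Let N_k = |{terms of depth ≤ k}|. Then N_0 = 4 and N_k = 4 + N_{k-1}^2 + N_{k-1}^2 + N_{k-1} for k ≥ 1 (one summand per function symbol, arity giving the exponent).
N_0 = 4
N_1 = 4 + 4^2 + 4^2 + 4 = 40
N_2 = 4 + 40^2 + 40^2 + 40 = 3244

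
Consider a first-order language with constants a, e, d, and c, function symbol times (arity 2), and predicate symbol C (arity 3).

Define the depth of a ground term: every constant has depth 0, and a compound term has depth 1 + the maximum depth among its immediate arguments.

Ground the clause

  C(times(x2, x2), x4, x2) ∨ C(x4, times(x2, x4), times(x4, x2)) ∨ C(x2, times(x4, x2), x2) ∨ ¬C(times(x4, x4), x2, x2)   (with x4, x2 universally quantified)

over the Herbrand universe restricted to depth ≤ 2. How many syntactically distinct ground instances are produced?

163216

Ground terms of depth ≤ 2:
  Count level by level. With function symbols times/2, the terms of depth ≤ k are the 4 constants together with each function applied to depth-≤(k−1) tuples, so N_k = 4 + N_{k-1}^2.
  N_0 = 4
  N_1 = 4 + 4^2 = 20
  N_2 = 4 + 20^2 = 404
So there are 404 ground terms available for substitution.
The clause has 2 distinct variables (x4, x2), each appearing in the body. In the free term algebra distinct substitutions yield syntactically distinct ground instances.
Number of ground instances = 404^2 = 163216.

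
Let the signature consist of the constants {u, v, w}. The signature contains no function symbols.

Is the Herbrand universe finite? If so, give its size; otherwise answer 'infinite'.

3

There are no function symbols, so every ground term is one of the 3 constants.
The Herbrand universe is {u, v, w}, which is finite with 3 elements.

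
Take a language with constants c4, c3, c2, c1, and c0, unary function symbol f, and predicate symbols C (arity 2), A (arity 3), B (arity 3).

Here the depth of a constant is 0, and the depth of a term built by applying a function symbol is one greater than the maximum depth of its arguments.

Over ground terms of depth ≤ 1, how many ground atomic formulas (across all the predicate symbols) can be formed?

2100

First count ground terms of depth ≤ 1.
Let N_k count ground terms of depth at most k. Each non-constant term of depth ≤ k is some function symbol applied to depth-≤(k−1) arguments, giving N_k = 5 + N_{k-1}.
N_0 = 5
N_1 = 5 + 5 = 10
So |H| = 10.
For each predicate symbol, the number of ground atoms is |H| raised to its arity; summing:
  C: 10^2 = 100;  A: 10^3 = 1000;  B: 10^3 = 1000
Total ground atoms: 100 + 1000 + 1000 = 2100.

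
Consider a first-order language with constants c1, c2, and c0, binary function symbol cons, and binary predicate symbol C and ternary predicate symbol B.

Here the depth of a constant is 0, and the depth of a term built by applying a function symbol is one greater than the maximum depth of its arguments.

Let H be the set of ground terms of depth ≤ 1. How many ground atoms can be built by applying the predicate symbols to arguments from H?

1872

First count ground terms of depth ≤ 1.
Write N_k for the number of ground terms of depth ≤ k. A term of depth ≤ k is either a constant or a function symbol applied to arguments of depth ≤ k−1, so N_k = 3 + N_{k-1}^2.
N_0 = 3
N_1 = 3 + 3^2 = 12
Explicitly: c1, c2, c0, cons(c1, c1), cons(c1, c2), cons(c1, c0), cons(c2, c1), cons(c2, c2), cons(c2, c0), cons(c0, c1), cons(c0, c2), cons(c0, c0).
So |H| = 12.
For each predicate symbol, the number of ground atoms is |H| raised to its arity; summing:
  C: 12^2 = 144;  B: 12^3 = 1728
Total ground atoms: 144 + 1728 = 1872.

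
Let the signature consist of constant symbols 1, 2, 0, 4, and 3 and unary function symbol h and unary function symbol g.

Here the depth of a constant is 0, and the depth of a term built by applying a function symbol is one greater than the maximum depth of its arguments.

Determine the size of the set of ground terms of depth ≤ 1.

15

Write N_k for the number of ground terms of depth ≤ k. A term of depth ≤ k is either a constant or a function symbol applied to arguments of depth ≤ k−1, so N_k = 5 + N_{k-1} + N_{k-1}.
N_0 = 5
N_1 = 5 + 5 + 5 = 15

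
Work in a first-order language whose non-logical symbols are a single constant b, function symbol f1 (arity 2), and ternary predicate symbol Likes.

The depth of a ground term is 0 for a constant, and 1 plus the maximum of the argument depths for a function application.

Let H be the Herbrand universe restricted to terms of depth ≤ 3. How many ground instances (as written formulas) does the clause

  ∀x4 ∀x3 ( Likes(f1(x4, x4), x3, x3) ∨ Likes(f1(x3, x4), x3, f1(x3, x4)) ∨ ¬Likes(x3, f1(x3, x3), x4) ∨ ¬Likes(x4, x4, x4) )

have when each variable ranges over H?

676

Ground terms of depth ≤ 3:
  Count level by level. With function symbols f1/2, the terms of depth ≤ k are the 1 constant together with each function applied to depth-≤(k−1) tuples, so N_k = 1 + N_{k-1}^2.
  N_0 = 1
  N_1 = 1 + 1^2 = 2
  N_2 = 1 + 2^2 = 5
  N_3 = 1 + 5^2 = 26
So there are 26 ground terms available for substitution.
There are 2 variables to instantiate (x4, x3), each occurring in at least one literal, so different choices give different ground instances.
Number of ground instances = 26^2 = 676.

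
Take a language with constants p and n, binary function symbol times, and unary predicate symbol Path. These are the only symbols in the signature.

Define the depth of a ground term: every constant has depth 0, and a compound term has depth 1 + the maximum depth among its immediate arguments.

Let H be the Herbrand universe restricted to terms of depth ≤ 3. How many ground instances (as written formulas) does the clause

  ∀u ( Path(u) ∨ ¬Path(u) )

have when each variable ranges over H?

Ground terms of depth ≤ 3:
  Let N_k = |{terms of depth ≤ k}|. Then N_0 = 2 and N_k = 2 + N_{k-1}^2 for k ≥ 1 (one summand per function symbol, arity giving the exponent).
  N_0 = 2
  N_1 = 2 + 2^2 = 6
  N_2 = 2 + 6^2 = 38
  N_3 = 2 + 38^2 = 1446
So there are 1446 ground terms available for substitution.
There is 1 variable to instantiate (u),  occurring in at least one literal, so different choices give different ground instances.
Number of ground instances = 1446.

1446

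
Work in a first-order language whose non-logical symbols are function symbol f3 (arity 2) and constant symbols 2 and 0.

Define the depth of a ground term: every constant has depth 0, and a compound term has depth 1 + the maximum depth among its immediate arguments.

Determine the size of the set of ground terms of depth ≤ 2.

Let N_k = |{terms of depth ≤ k}|. Then N_0 = 2 and N_k = 2 + N_{k-1}^2 for k ≥ 1 (one summand per function symbol, arity giving the exponent).
N_0 = 2
N_1 = 2 + 2^2 = 6
N_2 = 2 + 6^2 = 38

38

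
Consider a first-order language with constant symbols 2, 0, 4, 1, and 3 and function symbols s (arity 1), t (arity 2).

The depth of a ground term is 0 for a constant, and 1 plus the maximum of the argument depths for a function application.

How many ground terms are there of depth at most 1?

Let N_k count ground terms of depth at most k. Each non-constant term of depth ≤ k is some function symbol applied to depth-≤(k−1) arguments, giving N_k = 5 + N_{k-1} + N_{k-1}^2.
N_0 = 5
N_1 = 5 + 5 + 5^2 = 35

35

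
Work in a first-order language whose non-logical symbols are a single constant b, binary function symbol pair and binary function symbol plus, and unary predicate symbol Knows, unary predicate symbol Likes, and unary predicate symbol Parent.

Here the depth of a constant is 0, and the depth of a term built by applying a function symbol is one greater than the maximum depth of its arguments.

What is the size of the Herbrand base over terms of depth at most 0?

First count ground terms of depth ≤ 0.
Write N_k for the number of ground terms of depth ≤ k. A term of depth ≤ k is either a constant or a function symbol applied to arguments of depth ≤ k−1, so N_k = 1 + N_{k-1}^2 + N_{k-1}^2.
N_0 = 1
So |H| = 1.
Each predicate of arity r yields |H|^r ground atoms (one per choice of an r-tuple from H):
  Knows: 1;  Likes: 1;  Parent: 1
Total ground atoms: 1 + 1 + 1 = 3.

3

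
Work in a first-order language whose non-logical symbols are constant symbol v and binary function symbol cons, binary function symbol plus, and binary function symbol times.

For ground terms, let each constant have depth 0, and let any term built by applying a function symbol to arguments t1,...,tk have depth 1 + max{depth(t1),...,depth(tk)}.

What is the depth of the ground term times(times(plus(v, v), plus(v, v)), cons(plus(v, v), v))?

depth(plus(v, v)) = 1 + max(0, 0) = 1
depth(times(plus(v, v), plus(v, v))) = 1 + max(1, 1) = 2
depth(cons(plus(v, v), v)) = 1 + max(1, 0) = 2
depth(times(times(plus(v, v), plus(v, v)), cons(plus(v, v), v))) = 1 + max(2, 2) = 3

3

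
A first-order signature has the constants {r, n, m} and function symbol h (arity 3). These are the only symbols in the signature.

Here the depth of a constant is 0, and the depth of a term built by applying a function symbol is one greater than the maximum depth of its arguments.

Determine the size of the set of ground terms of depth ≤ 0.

3

If N_k denotes the number of depth-≤k ground terms, the 3 constants give N_0 = 3, and each function symbol of arity r contributes N_{k-1}^r new terms at level k: N_k = 3 + N_{k-1}^3.
N_0 = 3
Explicitly: r, n, m.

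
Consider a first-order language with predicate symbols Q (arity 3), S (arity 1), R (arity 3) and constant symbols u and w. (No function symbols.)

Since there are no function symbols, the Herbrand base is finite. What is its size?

With no function symbols, the Herbrand universe is just the 2 constants.
Ground atoms per predicate: Q: 2^3 = 8, S: 2, R: 2^3 = 8.
Herbrand base size = 8 + 2 + 8 = 18.

18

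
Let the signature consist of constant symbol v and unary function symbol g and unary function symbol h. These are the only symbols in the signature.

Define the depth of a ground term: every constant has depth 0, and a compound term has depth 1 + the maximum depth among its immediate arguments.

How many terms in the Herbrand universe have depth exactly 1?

2

Write N_k for the number of ground terms of depth ≤ k. A term of depth ≤ k is either a constant or a function symbol applied to arguments of depth ≤ k−1, so N_k = 1 + N_{k-1} + N_{k-1}.
N_0 = 1
N_1 = 1 + 1 + 1 = 3
Terms of depth exactly 1: N_1 − N_0 = 3 − 1 = 2.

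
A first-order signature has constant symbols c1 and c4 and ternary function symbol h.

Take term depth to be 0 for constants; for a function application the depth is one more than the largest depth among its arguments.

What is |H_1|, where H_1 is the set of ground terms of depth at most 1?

Let N_k = |{terms of depth ≤ k}|. Then N_0 = 2 and N_k = 2 + N_{k-1}^3 for k ≥ 1 (one summand per function symbol, arity giving the exponent).
N_0 = 2
N_1 = 2 + 2^3 = 10
Explicitly: c1, c4, h(c1, c1, c1), h(c1, c1, c4), h(c1, c4, c1), h(c1, c4, c4), h(c4, c1, c1), h(c4, c1, c4), h(c4, c4, c1), h(c4, c4, c4).

10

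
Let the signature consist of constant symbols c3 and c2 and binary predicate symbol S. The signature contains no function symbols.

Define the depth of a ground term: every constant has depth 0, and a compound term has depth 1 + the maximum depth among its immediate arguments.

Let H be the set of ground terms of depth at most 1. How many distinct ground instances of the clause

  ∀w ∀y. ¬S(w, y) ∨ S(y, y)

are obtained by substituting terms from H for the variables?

4

Ground terms of depth ≤ 1:
  With no function symbols every ground term is a constant, so there are exactly 2 ground terms at every depth bound.
  N_0 = 2
  N_1 = 2
  Explicitly: c3, c2.
So there are 2 ground terms available for substitution.
Each of w, y ranges independently over the available ground terms, and distinct assignments produce distinct instances.
Number of ground instances = 2^2 = 4.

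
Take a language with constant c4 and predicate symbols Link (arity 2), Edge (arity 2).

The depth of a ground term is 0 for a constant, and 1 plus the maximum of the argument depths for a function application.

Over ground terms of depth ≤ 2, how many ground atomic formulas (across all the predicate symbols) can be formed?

2

First count ground terms of depth ≤ 2.
With no function symbols every ground term is a constant, so there is exactly 1 ground term at every depth bound.
N_0 = 1
N_1 = 1
N_2 = 1
Explicitly: c4.
So |H| = 1.
Ground atoms are formed by filling each argument slot of a predicate with a term from H, so an r-ary predicate gives |H|^r atoms:
  Link: 1^2 = 1;  Edge: 1^2 = 1
Total ground atoms: 1 + 1 = 2.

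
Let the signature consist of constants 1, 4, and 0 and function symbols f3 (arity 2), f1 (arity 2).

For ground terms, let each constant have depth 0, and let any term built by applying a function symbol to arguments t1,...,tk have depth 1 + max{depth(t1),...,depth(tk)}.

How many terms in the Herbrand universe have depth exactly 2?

864

Write N_k for the number of ground terms of depth ≤ k. A term of depth ≤ k is either a constant or a function symbol applied to arguments of depth ≤ k−1, so N_k = 3 + N_{k-1}^2 + N_{k-1}^2.
N_0 = 3
N_1 = 3 + 3^2 + 3^2 = 21
N_2 = 3 + 21^2 + 21^2 = 885
Terms of depth exactly 2: N_2 − N_1 = 885 − 21 = 864.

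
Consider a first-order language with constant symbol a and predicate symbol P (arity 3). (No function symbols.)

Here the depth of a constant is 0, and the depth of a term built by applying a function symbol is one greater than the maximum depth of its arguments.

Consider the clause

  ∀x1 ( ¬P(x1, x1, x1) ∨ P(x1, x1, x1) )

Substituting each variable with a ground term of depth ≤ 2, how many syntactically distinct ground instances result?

Ground terms of depth ≤ 2:
  With no function symbols every ground term is a constant, so there is exactly 1 ground term at every depth bound.
  N_0 = 1
  N_1 = 1
  N_2 = 1
So there is exactly 1 ground term available for substitution.
The variable x1 ranges independently over the available ground terms, and distinct assignments produce distinct instances.
Number of ground instances = 1.

1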